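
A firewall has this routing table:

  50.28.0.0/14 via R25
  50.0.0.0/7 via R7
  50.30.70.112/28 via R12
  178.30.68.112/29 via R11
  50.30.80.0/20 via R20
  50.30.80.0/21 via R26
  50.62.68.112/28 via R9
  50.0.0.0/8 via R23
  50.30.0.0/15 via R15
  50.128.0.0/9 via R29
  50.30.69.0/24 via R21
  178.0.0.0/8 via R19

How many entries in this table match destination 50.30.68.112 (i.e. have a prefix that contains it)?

4

Prefixes containing 50.30.68.112:
  50.0.0.0/7 (50.0.0.0 - 51.255.255.255)
  50.0.0.0/8 (50.0.0.0 - 50.255.255.255)
  50.28.0.0/14 (50.28.0.0 - 50.31.255.255)
  50.30.0.0/15 (50.30.0.0 - 50.31.255.255)
Total matching entries: 4.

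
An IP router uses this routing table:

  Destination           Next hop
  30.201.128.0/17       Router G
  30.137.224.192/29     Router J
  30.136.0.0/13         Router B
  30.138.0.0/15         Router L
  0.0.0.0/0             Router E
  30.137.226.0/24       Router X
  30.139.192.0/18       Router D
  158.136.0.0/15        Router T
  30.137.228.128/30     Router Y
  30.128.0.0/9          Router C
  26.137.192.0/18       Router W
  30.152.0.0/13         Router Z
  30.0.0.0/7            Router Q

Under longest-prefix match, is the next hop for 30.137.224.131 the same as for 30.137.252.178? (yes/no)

yes

30.137.224.131: longest match 30.136.0.0/13 -> Router B
30.137.252.178: longest match 30.136.0.0/13 -> Router B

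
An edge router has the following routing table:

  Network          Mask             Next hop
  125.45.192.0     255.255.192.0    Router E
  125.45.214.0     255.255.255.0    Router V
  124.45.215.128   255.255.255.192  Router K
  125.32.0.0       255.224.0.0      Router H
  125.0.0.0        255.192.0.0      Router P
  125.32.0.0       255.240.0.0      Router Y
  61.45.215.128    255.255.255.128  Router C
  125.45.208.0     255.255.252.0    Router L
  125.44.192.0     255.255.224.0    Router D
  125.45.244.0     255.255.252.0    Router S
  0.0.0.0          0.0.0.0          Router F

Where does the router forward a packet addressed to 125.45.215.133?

Router E

Routes whose prefix contains 125.45.215.133:
  0.0.0.0/0 (default, matches everything) -> Router F
  125.0.0.0/10 (125.0.0.0 - 125.63.255.255) -> Router P
  125.32.0.0/11 (125.32.0.0 - 125.63.255.255) -> Router H
  125.32.0.0/12 (125.32.0.0 - 125.47.255.255) -> Router Y
  125.45.192.0/18 (125.45.192.0 - 125.45.255.255) -> Router E
More-specific entries that do NOT match:
  124.45.215.128/26 (124.45.215.128 - 124.45.215.191) does not contain 125.45.215.133
  61.45.215.128/25 (61.45.215.128 - 61.45.215.255) does not contain 125.45.215.133
  125.45.214.0/24 (125.45.214.0 - 125.45.214.255) does not contain 125.45.215.133
  125.45.208.0/22 (125.45.208.0 - 125.45.211.255) does not contain 125.45.215.133
  125.45.244.0/22 (125.45.244.0 - 125.45.247.255) does not contain 125.45.215.133
  125.44.192.0/19 (125.44.192.0 - 125.44.223.255) does not contain 125.45.215.133
Longest matching prefix is /18 -> next hop Router E.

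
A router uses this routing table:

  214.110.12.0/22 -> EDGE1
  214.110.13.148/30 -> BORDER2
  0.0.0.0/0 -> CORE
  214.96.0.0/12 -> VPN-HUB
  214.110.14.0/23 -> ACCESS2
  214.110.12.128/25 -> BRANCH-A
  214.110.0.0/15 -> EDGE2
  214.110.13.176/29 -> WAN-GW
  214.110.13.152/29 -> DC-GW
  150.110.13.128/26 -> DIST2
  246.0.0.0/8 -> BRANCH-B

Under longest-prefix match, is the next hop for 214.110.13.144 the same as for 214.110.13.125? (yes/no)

214.110.13.144: longest match 214.110.12.0/22 -> EDGE1
214.110.13.125: longest match 214.110.12.0/22 -> EDGE1

yes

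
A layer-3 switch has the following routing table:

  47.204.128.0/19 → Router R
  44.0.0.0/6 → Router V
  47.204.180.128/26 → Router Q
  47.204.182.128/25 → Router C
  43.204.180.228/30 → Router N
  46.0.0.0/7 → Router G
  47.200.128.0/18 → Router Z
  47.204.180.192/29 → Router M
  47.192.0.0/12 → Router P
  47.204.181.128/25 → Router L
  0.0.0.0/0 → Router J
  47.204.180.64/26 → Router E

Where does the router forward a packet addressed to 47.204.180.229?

Router P

Routes whose prefix contains 47.204.180.229:
  0.0.0.0/0 (default, matches everything) -> Router J
  44.0.0.0/6 (44.0.0.0 - 47.255.255.255) -> Router V
  46.0.0.0/7 (46.0.0.0 - 47.255.255.255) -> Router G
  47.192.0.0/12 (47.192.0.0 - 47.207.255.255) -> Router P
More-specific entries that do NOT match:
  43.204.180.228/30 (43.204.180.228 - 43.204.180.231) does not contain 47.204.180.229
  47.204.180.192/29 (47.204.180.192 - 47.204.180.199) does not contain 47.204.180.229
  47.204.180.128/26 (47.204.180.128 - 47.204.180.191) does not contain 47.204.180.229
  47.204.180.64/26 (47.204.180.64 - 47.204.180.127) does not contain 47.204.180.229
  47.204.182.128/25 (47.204.182.128 - 47.204.182.255) does not contain 47.204.180.229
  47.204.181.128/25 (47.204.181.128 - 47.204.181.255) does not contain 47.204.180.229
  47.204.128.0/19 (47.204.128.0 - 47.204.159.255) does not contain 47.204.180.229
  47.200.128.0/18 (47.200.128.0 - 47.200.191.255) does not contain 47.204.180.229
Longest matching prefix is /12 -> next hop Router P.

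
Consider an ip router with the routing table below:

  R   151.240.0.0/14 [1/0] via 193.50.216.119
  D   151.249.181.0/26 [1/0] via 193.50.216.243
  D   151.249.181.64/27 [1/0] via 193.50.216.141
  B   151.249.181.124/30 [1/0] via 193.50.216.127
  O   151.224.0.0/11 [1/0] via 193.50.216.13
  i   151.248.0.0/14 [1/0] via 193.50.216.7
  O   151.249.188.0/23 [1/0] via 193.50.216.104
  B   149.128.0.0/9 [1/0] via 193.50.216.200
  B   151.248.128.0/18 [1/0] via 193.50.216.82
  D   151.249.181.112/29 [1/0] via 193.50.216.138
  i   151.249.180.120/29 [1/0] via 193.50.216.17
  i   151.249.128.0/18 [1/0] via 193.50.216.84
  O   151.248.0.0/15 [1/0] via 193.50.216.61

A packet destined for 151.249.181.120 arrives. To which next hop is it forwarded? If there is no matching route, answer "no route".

193.50.216.84

Routes whose prefix contains 151.249.181.120:
  151.224.0.0/11 (151.224.0.0 - 151.255.255.255) -> 193.50.216.13
  151.248.0.0/14 (151.248.0.0 - 151.251.255.255) -> 193.50.216.7
  151.248.0.0/15 (151.248.0.0 - 151.249.255.255) -> 193.50.216.61
  151.249.128.0/18 (151.249.128.0 - 151.249.191.255) -> 193.50.216.84
More-specific entries that do NOT match:
  151.249.181.124/30 (151.249.181.124 - 151.249.181.127) does not contain 151.249.181.120
  151.249.181.112/29 (151.249.181.112 - 151.249.181.119) does not contain 151.249.181.120
  151.249.180.120/29 (151.249.180.120 - 151.249.180.127) does not contain 151.249.181.120
  151.249.181.64/27 (151.249.181.64 - 151.249.181.95) does not contain 151.249.181.120
  151.249.181.0/26 (151.249.181.0 - 151.249.181.63) does not contain 151.249.181.120
  151.249.188.0/23 (151.249.188.0 - 151.249.189.255) does not contain 151.249.181.120
Longest matching prefix is /18 -> next hop 193.50.216.84.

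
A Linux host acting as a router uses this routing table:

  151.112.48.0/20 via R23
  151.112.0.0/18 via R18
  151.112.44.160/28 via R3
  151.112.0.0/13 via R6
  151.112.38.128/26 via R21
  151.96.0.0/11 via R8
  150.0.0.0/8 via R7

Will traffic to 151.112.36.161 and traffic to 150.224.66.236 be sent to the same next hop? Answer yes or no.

no

151.112.36.161: longest match 151.112.0.0/18 -> R18
150.224.66.236: longest match 150.0.0.0/8 -> R7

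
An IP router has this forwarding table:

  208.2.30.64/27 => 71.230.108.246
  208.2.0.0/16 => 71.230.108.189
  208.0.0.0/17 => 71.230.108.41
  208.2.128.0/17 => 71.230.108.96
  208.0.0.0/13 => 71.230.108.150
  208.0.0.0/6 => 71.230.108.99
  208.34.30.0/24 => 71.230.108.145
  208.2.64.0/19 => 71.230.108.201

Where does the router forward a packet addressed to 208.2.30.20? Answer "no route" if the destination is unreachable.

71.230.108.189

Routes whose prefix contains 208.2.30.20:
  208.0.0.0/6 (208.0.0.0 - 211.255.255.255) -> 71.230.108.99
  208.0.0.0/13 (208.0.0.0 - 208.7.255.255) -> 71.230.108.150
  208.2.0.0/16 (208.2.0.0 - 208.2.255.255) -> 71.230.108.189
More-specific entries that do NOT match:
  208.2.30.64/27 (208.2.30.64 - 208.2.30.95) does not contain 208.2.30.20
  208.34.30.0/24 (208.34.30.0 - 208.34.30.255) does not contain 208.2.30.20
  208.2.64.0/19 (208.2.64.0 - 208.2.95.255) does not contain 208.2.30.20
  208.0.0.0/17 (208.0.0.0 - 208.0.127.255) does not contain 208.2.30.20
  208.2.128.0/17 (208.2.128.0 - 208.2.255.255) does not contain 208.2.30.20
Longest matching prefix is /16 -> next hop 71.230.108.189.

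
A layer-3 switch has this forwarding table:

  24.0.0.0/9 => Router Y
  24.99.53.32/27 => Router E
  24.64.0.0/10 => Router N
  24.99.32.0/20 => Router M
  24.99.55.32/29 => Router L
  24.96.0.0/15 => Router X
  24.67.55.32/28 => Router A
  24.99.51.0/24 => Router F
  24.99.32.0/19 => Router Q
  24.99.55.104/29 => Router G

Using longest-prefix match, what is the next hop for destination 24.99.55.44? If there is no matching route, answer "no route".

Router Q

Routes whose prefix contains 24.99.55.44:
  24.0.0.0/9 (24.0.0.0 - 24.127.255.255) -> Router Y
  24.64.0.0/10 (24.64.0.0 - 24.127.255.255) -> Router N
  24.99.32.0/19 (24.99.32.0 - 24.99.63.255) -> Router Q
More-specific entries that do NOT match:
  24.99.55.32/29 (24.99.55.32 - 24.99.55.39) does not contain 24.99.55.44
  24.99.55.104/29 (24.99.55.104 - 24.99.55.111) does not contain 24.99.55.44
  24.67.55.32/28 (24.67.55.32 - 24.67.55.47) does not contain 24.99.55.44
  24.99.53.32/27 (24.99.53.32 - 24.99.53.63) does not contain 24.99.55.44
  24.99.51.0/24 (24.99.51.0 - 24.99.51.255) does not contain 24.99.55.44
  24.99.32.0/20 (24.99.32.0 - 24.99.47.255) does not contain 24.99.55.44
Longest matching prefix is /19 -> next hop Router Q.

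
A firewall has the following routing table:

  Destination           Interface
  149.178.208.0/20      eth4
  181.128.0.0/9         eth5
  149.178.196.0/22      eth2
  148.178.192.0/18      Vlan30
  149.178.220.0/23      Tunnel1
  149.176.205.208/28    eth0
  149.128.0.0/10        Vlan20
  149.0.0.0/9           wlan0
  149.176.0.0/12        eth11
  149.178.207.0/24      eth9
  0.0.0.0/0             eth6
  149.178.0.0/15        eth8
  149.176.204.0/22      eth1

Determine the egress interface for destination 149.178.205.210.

Routes whose prefix contains 149.178.205.210:
  0.0.0.0/0 (default, matches everything) -> eth6
  149.128.0.0/10 (149.128.0.0 - 149.191.255.255) -> Vlan20
  149.176.0.0/12 (149.176.0.0 - 149.191.255.255) -> eth11
  149.178.0.0/15 (149.178.0.0 - 149.179.255.255) -> eth8
More-specific entries that do NOT match:
  149.176.205.208/28 (149.176.205.208 - 149.176.205.223) does not contain 149.178.205.210
  149.178.207.0/24 (149.178.207.0 - 149.178.207.255) does not contain 149.178.205.210
  149.178.220.0/23 (149.178.220.0 - 149.178.221.255) does not contain 149.178.205.210
  149.178.196.0/22 (149.178.196.0 - 149.178.199.255) does not contain 149.178.205.210
  149.176.204.0/22 (149.176.204.0 - 149.176.207.255) does not contain 149.178.205.210
  149.178.208.0/20 (149.178.208.0 - 149.178.223.255) does not contain 149.178.205.210
  148.178.192.0/18 (148.178.192.0 - 148.178.255.255) does not contain 149.178.205.210
Longest matching prefix is /15 -> interface eth8.

eth8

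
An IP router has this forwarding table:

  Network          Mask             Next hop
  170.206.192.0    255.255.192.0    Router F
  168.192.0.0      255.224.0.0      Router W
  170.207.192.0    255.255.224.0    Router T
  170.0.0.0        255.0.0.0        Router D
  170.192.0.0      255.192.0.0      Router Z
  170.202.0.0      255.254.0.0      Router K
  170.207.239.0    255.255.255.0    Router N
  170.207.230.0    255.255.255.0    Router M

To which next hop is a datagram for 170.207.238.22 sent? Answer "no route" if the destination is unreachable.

Routes whose prefix contains 170.207.238.22:
  170.0.0.0/8 (170.0.0.0 - 170.255.255.255) -> Router D
  170.192.0.0/10 (170.192.0.0 - 170.255.255.255) -> Router Z
More-specific entries that do NOT match:
  170.207.239.0/24 (170.207.239.0 - 170.207.239.255) does not contain 170.207.238.22
  170.207.230.0/24 (170.207.230.0 - 170.207.230.255) does not contain 170.207.238.22
  170.207.192.0/19 (170.207.192.0 - 170.207.223.255) does not contain 170.207.238.22
  170.206.192.0/18 (170.206.192.0 - 170.206.255.255) does not contain 170.207.238.22
  170.202.0.0/15 (170.202.0.0 - 170.203.255.255) does not contain 170.207.238.22
  168.192.0.0/11 (168.192.0.0 - 168.223.255.255) does not contain 170.207.238.22
Longest matching prefix is /10 -> next hop Router Z.

Router Z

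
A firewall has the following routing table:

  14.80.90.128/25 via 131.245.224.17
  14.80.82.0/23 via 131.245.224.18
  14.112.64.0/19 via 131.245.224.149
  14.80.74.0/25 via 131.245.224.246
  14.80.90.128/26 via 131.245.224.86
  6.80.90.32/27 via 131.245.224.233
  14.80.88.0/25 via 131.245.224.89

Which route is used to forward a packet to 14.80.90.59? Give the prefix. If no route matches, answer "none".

none

14.80.90.59 is outside every listed prefix and there is no default route.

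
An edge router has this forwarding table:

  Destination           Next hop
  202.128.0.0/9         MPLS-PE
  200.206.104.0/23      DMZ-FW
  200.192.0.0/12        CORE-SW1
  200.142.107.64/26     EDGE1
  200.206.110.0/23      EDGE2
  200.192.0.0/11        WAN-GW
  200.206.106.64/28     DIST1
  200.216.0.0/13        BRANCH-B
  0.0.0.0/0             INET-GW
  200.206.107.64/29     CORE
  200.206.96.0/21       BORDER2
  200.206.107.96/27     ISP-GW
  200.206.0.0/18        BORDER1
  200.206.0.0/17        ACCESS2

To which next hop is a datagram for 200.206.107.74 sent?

Routes whose prefix contains 200.206.107.74:
  0.0.0.0/0 (default, matches everything) -> INET-GW
  200.192.0.0/11 (200.192.0.0 - 200.223.255.255) -> WAN-GW
  200.192.0.0/12 (200.192.0.0 - 200.207.255.255) -> CORE-SW1
  200.206.0.0/17 (200.206.0.0 - 200.206.127.255) -> ACCESS2
More-specific entries that do NOT match:
  200.206.107.64/29 (200.206.107.64 - 200.206.107.71) does not contain 200.206.107.74
  200.206.106.64/28 (200.206.106.64 - 200.206.106.79) does not contain 200.206.107.74
  200.206.107.96/27 (200.206.107.96 - 200.206.107.127) does not contain 200.206.107.74
  200.142.107.64/26 (200.142.107.64 - 200.142.107.127) does not contain 200.206.107.74
  200.206.104.0/23 (200.206.104.0 - 200.206.105.255) does not contain 200.206.107.74
  200.206.110.0/23 (200.206.110.0 - 200.206.111.255) does not contain 200.206.107.74
  200.206.96.0/21 (200.206.96.0 - 200.206.103.255) does not contain 200.206.107.74
  200.206.0.0/18 (200.206.0.0 - 200.206.63.255) does not contain 200.206.107.74
Longest matching prefix is /17 -> next hop ACCESS2.

ACCESS2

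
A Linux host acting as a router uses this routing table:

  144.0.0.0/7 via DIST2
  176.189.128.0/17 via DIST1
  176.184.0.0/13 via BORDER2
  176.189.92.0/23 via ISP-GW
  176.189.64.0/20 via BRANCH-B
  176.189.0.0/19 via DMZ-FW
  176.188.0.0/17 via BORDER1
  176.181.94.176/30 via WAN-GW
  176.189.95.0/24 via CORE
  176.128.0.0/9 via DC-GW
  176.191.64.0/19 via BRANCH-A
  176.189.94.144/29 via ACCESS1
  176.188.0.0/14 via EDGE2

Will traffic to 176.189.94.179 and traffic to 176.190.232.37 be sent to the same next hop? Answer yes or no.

yes

176.189.94.179: longest match 176.188.0.0/14 -> EDGE2
176.190.232.37: longest match 176.188.0.0/14 -> EDGE2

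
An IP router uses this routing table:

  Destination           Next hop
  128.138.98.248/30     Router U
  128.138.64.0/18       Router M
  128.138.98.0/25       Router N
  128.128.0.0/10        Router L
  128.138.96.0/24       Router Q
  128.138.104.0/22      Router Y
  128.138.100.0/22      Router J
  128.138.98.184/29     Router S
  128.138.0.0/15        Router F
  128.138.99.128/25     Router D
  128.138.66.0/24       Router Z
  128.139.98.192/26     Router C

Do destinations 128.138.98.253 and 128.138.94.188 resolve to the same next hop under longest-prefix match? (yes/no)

yes

128.138.98.253: longest match 128.138.64.0/18 -> Router M
128.138.94.188: longest match 128.138.64.0/18 -> Router M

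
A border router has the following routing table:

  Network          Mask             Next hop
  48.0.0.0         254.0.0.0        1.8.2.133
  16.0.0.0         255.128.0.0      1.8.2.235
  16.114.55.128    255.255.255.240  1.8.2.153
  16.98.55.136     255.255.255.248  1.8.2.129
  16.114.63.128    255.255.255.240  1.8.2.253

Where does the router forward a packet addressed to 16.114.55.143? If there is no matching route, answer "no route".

Routes whose prefix contains 16.114.55.143:
  16.0.0.0/9 (16.0.0.0 - 16.127.255.255) -> 1.8.2.235
  16.114.55.128/28 (16.114.55.128 - 16.114.55.143) -> 1.8.2.153
More-specific entries that do NOT match:
  16.98.55.136/29 (16.98.55.136 - 16.98.55.143) does not contain 16.114.55.143
Longest matching prefix is /28 -> next hop 1.8.2.153.

1.8.2.153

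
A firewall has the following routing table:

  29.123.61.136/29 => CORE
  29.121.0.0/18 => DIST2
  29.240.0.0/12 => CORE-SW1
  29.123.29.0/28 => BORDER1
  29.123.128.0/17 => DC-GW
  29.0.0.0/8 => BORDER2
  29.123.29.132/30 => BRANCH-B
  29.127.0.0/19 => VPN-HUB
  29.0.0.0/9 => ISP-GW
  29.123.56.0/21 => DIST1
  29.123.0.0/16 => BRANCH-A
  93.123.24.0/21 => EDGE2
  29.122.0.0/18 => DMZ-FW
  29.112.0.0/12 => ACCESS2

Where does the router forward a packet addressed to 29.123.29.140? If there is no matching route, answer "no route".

BRANCH-A

Routes whose prefix contains 29.123.29.140:
  29.0.0.0/8 (29.0.0.0 - 29.255.255.255) -> BORDER2
  29.0.0.0/9 (29.0.0.0 - 29.127.255.255) -> ISP-GW
  29.112.0.0/12 (29.112.0.0 - 29.127.255.255) -> ACCESS2
  29.123.0.0/16 (29.123.0.0 - 29.123.255.255) -> BRANCH-A
More-specific entries that do NOT match:
  29.123.29.132/30 (29.123.29.132 - 29.123.29.135) does not contain 29.123.29.140
  29.123.61.136/29 (29.123.61.136 - 29.123.61.143) does not contain 29.123.29.140
  29.123.29.0/28 (29.123.29.0 - 29.123.29.15) does not contain 29.123.29.140
  29.123.56.0/21 (29.123.56.0 - 29.123.63.255) does not contain 29.123.29.140
  93.123.24.0/21 (93.123.24.0 - 93.123.31.255) does not contain 29.123.29.140
  29.127.0.0/19 (29.127.0.0 - 29.127.31.255) does not contain 29.123.29.140
  29.121.0.0/18 (29.121.0.0 - 29.121.63.255) does not contain 29.123.29.140
  29.122.0.0/18 (29.122.0.0 - 29.122.63.255) does not contain 29.123.29.140
  29.123.128.0/17 (29.123.128.0 - 29.123.255.255) does not contain 29.123.29.140
Longest matching prefix is /16 -> next hop BRANCH-A.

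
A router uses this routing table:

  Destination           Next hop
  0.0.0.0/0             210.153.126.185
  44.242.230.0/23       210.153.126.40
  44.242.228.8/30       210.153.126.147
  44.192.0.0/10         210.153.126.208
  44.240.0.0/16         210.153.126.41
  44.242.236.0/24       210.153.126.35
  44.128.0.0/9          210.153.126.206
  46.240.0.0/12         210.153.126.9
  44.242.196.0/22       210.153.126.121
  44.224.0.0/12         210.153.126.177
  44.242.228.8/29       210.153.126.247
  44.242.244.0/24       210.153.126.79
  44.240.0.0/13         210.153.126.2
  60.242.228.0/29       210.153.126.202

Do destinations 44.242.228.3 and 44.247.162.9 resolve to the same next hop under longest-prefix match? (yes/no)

yes

44.242.228.3: longest match 44.240.0.0/13 -> 210.153.126.2
44.247.162.9: longest match 44.240.0.0/13 -> 210.153.126.2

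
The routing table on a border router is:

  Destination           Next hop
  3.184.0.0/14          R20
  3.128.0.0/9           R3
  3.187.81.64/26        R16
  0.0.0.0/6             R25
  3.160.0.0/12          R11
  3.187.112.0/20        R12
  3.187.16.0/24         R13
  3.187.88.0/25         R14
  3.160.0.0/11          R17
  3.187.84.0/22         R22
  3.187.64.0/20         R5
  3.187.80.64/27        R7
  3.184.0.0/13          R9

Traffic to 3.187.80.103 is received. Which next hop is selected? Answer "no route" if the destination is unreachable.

Routes whose prefix contains 3.187.80.103:
  0.0.0.0/6 (0.0.0.0 - 3.255.255.255) -> R25
  3.128.0.0/9 (3.128.0.0 - 3.255.255.255) -> R3
  3.160.0.0/11 (3.160.0.0 - 3.191.255.255) -> R17
  3.184.0.0/13 (3.184.0.0 - 3.191.255.255) -> R9
  3.184.0.0/14 (3.184.0.0 - 3.187.255.255) -> R20
More-specific entries that do NOT match:
  3.187.80.64/27 (3.187.80.64 - 3.187.80.95) does not contain 3.187.80.103
  3.187.81.64/26 (3.187.81.64 - 3.187.81.127) does not contain 3.187.80.103
  3.187.88.0/25 (3.187.88.0 - 3.187.88.127) does not contain 3.187.80.103
  3.187.16.0/24 (3.187.16.0 - 3.187.16.255) does not contain 3.187.80.103
  3.187.84.0/22 (3.187.84.0 - 3.187.87.255) does not contain 3.187.80.103
  3.187.112.0/20 (3.187.112.0 - 3.187.127.255) does not contain 3.187.80.103
  3.187.64.0/20 (3.187.64.0 - 3.187.79.255) does not contain 3.187.80.103
Longest matching prefix is /14 -> next hop R20.

R20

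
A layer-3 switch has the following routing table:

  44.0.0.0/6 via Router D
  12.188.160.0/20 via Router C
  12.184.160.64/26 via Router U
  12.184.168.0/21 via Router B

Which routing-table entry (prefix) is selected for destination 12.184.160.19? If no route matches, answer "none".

none

12.184.160.19 is outside every listed prefix and there is no default route.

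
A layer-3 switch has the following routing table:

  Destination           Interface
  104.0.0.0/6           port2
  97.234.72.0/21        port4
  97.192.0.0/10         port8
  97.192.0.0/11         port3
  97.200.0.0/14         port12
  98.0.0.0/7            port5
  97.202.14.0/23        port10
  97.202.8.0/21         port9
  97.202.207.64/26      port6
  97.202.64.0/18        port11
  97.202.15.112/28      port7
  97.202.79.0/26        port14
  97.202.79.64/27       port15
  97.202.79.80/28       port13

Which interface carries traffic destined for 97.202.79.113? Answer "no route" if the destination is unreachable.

port11

Routes whose prefix contains 97.202.79.113:
  97.192.0.0/10 (97.192.0.0 - 97.255.255.255) -> port8
  97.192.0.0/11 (97.192.0.0 - 97.223.255.255) -> port3
  97.200.0.0/14 (97.200.0.0 - 97.203.255.255) -> port12
  97.202.64.0/18 (97.202.64.0 - 97.202.127.255) -> port11
More-specific entries that do NOT match:
  97.202.15.112/28 (97.202.15.112 - 97.202.15.127) does not contain 97.202.79.113
  97.202.79.80/28 (97.202.79.80 - 97.202.79.95) does not contain 97.202.79.113
  97.202.79.64/27 (97.202.79.64 - 97.202.79.95) does not contain 97.202.79.113
  97.202.207.64/26 (97.202.207.64 - 97.202.207.127) does not contain 97.202.79.113
  97.202.79.0/26 (97.202.79.0 - 97.202.79.63) does not contain 97.202.79.113
  97.202.14.0/23 (97.202.14.0 - 97.202.15.255) does not contain 97.202.79.113
  97.234.72.0/21 (97.234.72.0 - 97.234.79.255) does not contain 97.202.79.113
  97.202.8.0/21 (97.202.8.0 - 97.202.15.255) does not contain 97.202.79.113
Longest matching prefix is /18 -> interface port11.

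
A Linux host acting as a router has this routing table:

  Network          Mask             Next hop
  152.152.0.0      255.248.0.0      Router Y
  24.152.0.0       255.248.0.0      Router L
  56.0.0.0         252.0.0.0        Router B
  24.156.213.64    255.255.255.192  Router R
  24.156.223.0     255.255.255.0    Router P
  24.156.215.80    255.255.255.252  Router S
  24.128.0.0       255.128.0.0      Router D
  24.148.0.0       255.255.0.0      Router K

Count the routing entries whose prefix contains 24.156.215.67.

2

Prefixes containing 24.156.215.67:
  24.128.0.0/9 (24.128.0.0 - 24.255.255.255)
  24.152.0.0/13 (24.152.0.0 - 24.159.255.255)
Total matching entries: 2.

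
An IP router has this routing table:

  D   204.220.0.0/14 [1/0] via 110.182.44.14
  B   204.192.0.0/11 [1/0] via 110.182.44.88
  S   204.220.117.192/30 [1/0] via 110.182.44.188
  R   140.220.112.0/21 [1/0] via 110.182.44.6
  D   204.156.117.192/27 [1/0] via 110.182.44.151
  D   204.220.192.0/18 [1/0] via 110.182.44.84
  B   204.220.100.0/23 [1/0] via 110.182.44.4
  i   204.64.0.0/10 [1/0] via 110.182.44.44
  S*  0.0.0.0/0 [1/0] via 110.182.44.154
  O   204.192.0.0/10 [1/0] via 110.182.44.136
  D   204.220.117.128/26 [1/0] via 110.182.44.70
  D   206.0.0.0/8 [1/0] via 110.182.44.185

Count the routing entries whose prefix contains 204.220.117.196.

Prefixes containing 204.220.117.196:
  0.0.0.0/0 (default, matches everything)
  204.192.0.0/10 (204.192.0.0 - 204.255.255.255)
  204.192.0.0/11 (204.192.0.0 - 204.223.255.255)
  204.220.0.0/14 (204.220.0.0 - 204.223.255.255)
Total matching entries: 4.

4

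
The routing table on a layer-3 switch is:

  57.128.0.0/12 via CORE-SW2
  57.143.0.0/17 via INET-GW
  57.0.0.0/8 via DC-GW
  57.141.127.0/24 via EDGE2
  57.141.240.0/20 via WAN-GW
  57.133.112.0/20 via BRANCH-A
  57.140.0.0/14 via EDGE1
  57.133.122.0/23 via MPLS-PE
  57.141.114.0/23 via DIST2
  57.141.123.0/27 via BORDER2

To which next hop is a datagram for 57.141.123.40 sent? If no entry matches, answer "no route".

EDGE1

Routes whose prefix contains 57.141.123.40:
  57.0.0.0/8 (57.0.0.0 - 57.255.255.255) -> DC-GW
  57.128.0.0/12 (57.128.0.0 - 57.143.255.255) -> CORE-SW2
  57.140.0.0/14 (57.140.0.0 - 57.143.255.255) -> EDGE1
More-specific entries that do NOT match:
  57.141.123.0/27 (57.141.123.0 - 57.141.123.31) does not contain 57.141.123.40
  57.141.127.0/24 (57.141.127.0 - 57.141.127.255) does not contain 57.141.123.40
  57.133.122.0/23 (57.133.122.0 - 57.133.123.255) does not contain 57.141.123.40
  57.141.114.0/23 (57.141.114.0 - 57.141.115.255) does not contain 57.141.123.40
  57.141.240.0/20 (57.141.240.0 - 57.141.255.255) does not contain 57.141.123.40
  57.133.112.0/20 (57.133.112.0 - 57.133.127.255) does not contain 57.141.123.40
  57.143.0.0/17 (57.143.0.0 - 57.143.127.255) does not contain 57.141.123.40
Longest matching prefix is /14 -> next hop EDGE1.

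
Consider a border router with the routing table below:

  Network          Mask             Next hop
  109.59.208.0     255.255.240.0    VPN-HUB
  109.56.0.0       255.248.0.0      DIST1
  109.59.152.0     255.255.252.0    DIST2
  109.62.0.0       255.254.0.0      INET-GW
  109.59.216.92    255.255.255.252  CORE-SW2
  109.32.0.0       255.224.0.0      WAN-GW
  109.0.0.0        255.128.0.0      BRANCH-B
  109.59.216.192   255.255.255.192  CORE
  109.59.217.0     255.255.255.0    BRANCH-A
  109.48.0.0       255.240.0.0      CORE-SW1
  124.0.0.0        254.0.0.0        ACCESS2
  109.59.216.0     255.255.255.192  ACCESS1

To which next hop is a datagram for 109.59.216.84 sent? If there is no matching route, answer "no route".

VPN-HUB

Routes whose prefix contains 109.59.216.84:
  109.0.0.0/9 (109.0.0.0 - 109.127.255.255) -> BRANCH-B
  109.32.0.0/11 (109.32.0.0 - 109.63.255.255) -> WAN-GW
  109.48.0.0/12 (109.48.0.0 - 109.63.255.255) -> CORE-SW1
  109.56.0.0/13 (109.56.0.0 - 109.63.255.255) -> DIST1
  109.59.208.0/20 (109.59.208.0 - 109.59.223.255) -> VPN-HUB
More-specific entries that do NOT match:
  109.59.216.92/30 (109.59.216.92 - 109.59.216.95) does not contain 109.59.216.84
  109.59.216.192/26 (109.59.216.192 - 109.59.216.255) does not contain 109.59.216.84
  109.59.216.0/26 (109.59.216.0 - 109.59.216.63) does not contain 109.59.216.84
  109.59.217.0/24 (109.59.217.0 - 109.59.217.255) does not contain 109.59.216.84
  109.59.152.0/22 (109.59.152.0 - 109.59.155.255) does not contain 109.59.216.84
Longest matching prefix is /20 -> next hop VPN-HUB.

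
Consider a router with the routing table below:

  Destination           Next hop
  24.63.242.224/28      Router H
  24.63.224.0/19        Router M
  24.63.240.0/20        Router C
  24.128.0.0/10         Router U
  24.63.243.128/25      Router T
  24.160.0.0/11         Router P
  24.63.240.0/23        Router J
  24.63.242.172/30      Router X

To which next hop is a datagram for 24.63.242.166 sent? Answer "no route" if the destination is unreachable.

Routes whose prefix contains 24.63.242.166:
  24.63.224.0/19 (24.63.224.0 - 24.63.255.255) -> Router M
  24.63.240.0/20 (24.63.240.0 - 24.63.255.255) -> Router C
More-specific entries that do NOT match:
  24.63.242.172/30 (24.63.242.172 - 24.63.242.175) does not contain 24.63.242.166
  24.63.242.224/28 (24.63.242.224 - 24.63.242.239) does not contain 24.63.242.166
  24.63.243.128/25 (24.63.243.128 - 24.63.243.255) does not contain 24.63.242.166
  24.63.240.0/23 (24.63.240.0 - 24.63.241.255) does not contain 24.63.242.166
Longest matching prefix is /20 -> next hop Router C.

Router C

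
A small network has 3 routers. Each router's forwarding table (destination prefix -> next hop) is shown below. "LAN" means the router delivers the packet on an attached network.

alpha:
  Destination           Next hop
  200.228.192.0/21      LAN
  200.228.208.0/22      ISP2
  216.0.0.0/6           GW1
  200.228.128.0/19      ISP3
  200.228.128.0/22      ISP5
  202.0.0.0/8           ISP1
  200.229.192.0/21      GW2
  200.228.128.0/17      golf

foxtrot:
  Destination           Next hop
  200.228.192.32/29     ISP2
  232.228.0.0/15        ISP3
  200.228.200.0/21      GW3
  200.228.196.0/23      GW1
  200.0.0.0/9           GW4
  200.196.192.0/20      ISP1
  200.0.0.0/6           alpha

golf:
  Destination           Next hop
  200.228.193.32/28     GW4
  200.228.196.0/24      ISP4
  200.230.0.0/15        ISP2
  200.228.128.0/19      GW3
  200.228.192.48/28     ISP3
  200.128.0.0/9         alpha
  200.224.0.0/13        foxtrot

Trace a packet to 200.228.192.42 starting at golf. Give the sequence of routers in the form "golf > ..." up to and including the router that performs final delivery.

golf > foxtrot > alpha

At golf: longest match for 200.228.192.42 is 200.224.0.0/13 -> foxtrot
At foxtrot: longest match for 200.228.192.42 is 200.0.0.0/6 -> alpha
At alpha: longest match for 200.228.192.42 is 200.228.192.0/21 -> LAN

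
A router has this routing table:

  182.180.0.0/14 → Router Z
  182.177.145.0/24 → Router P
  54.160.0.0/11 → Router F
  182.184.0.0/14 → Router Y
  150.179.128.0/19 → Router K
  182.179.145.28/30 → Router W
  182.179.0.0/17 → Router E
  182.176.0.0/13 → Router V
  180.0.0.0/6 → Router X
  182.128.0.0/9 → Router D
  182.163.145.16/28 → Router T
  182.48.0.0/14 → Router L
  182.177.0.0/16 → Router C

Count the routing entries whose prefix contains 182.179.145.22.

3

Prefixes containing 182.179.145.22:
  180.0.0.0/6 (180.0.0.0 - 183.255.255.255)
  182.128.0.0/9 (182.128.0.0 - 182.255.255.255)
  182.176.0.0/13 (182.176.0.0 - 182.183.255.255)
Total matching entries: 3.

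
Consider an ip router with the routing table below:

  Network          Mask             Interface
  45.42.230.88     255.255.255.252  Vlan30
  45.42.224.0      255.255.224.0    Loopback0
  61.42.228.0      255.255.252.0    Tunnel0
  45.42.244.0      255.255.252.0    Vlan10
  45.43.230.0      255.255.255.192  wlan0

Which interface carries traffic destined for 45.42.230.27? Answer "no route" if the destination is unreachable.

Loopback0

Routes whose prefix contains 45.42.230.27:
  45.42.224.0/19 (45.42.224.0 - 45.42.255.255) -> Loopback0
More-specific entries that do NOT match:
  45.42.230.88/30 (45.42.230.88 - 45.42.230.91) does not contain 45.42.230.27
  45.43.230.0/26 (45.43.230.0 - 45.43.230.63) does not contain 45.42.230.27
  61.42.228.0/22 (61.42.228.0 - 61.42.231.255) does not contain 45.42.230.27
  45.42.244.0/22 (45.42.244.0 - 45.42.247.255) does not contain 45.42.230.27
Longest matching prefix is /19 -> interface Loopback0.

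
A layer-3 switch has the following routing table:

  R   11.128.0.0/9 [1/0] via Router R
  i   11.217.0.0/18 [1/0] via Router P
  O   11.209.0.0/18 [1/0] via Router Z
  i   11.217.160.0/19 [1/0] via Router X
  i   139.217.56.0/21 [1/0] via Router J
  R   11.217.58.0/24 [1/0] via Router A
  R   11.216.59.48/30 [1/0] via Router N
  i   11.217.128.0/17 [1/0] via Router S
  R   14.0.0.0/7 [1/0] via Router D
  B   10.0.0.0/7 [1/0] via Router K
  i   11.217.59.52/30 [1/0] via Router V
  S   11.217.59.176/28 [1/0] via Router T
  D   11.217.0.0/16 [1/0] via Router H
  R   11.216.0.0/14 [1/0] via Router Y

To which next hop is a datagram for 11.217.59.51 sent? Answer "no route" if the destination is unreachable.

Routes whose prefix contains 11.217.59.51:
  10.0.0.0/7 (10.0.0.0 - 11.255.255.255) -> Router K
  11.128.0.0/9 (11.128.0.0 - 11.255.255.255) -> Router R
  11.216.0.0/14 (11.216.0.0 - 11.219.255.255) -> Router Y
  11.217.0.0/16 (11.217.0.0 - 11.217.255.255) -> Router H
  11.217.0.0/18 (11.217.0.0 - 11.217.63.255) -> Router P
More-specific entries that do NOT match:
  11.216.59.48/30 (11.216.59.48 - 11.216.59.51) does not contain 11.217.59.51
  11.217.59.52/30 (11.217.59.52 - 11.217.59.55) does not contain 11.217.59.51
  11.217.59.176/28 (11.217.59.176 - 11.217.59.191) does not contain 11.217.59.51
  11.217.58.0/24 (11.217.58.0 - 11.217.58.255) does not contain 11.217.59.51
  139.217.56.0/21 (139.217.56.0 - 139.217.63.255) does not contain 11.217.59.51
  11.217.160.0/19 (11.217.160.0 - 11.217.191.255) does not contain 11.217.59.51
Longest matching prefix is /18 -> next hop Router P.

Router P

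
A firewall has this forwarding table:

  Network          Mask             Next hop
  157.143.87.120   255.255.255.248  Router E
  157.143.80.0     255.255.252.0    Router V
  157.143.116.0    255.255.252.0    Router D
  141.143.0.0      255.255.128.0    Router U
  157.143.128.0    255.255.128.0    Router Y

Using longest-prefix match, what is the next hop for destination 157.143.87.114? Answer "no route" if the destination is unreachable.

No entry's prefix contains 157.143.87.114; there is no default route.

no route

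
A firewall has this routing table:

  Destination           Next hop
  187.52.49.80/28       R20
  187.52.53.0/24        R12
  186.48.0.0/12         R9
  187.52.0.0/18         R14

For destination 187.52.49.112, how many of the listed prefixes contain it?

1

Prefixes containing 187.52.49.112:
  187.52.0.0/18 (187.52.0.0 - 187.52.63.255)
Total matching entries: 1.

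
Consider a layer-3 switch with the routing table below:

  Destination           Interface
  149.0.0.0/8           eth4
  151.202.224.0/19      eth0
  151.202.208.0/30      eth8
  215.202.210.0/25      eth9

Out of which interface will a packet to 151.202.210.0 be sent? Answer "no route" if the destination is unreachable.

No entry's prefix contains 151.202.210.0; there is no default route.

no route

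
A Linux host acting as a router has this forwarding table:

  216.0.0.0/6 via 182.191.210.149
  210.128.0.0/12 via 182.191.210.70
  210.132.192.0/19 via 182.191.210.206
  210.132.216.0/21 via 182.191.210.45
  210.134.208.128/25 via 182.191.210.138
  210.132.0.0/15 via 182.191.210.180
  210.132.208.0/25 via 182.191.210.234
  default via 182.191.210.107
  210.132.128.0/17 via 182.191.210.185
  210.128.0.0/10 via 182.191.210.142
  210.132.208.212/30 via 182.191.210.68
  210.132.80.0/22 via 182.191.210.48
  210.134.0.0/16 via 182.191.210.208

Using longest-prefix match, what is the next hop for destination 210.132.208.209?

Routes whose prefix contains 210.132.208.209:
  0.0.0.0/0 (default, matches everything) -> 182.191.210.107
  210.128.0.0/10 (210.128.0.0 - 210.191.255.255) -> 182.191.210.142
  210.128.0.0/12 (210.128.0.0 - 210.143.255.255) -> 182.191.210.70
  210.132.0.0/15 (210.132.0.0 - 210.133.255.255) -> 182.191.210.180
  210.132.128.0/17 (210.132.128.0 - 210.132.255.255) -> 182.191.210.185
  210.132.192.0/19 (210.132.192.0 - 210.132.223.255) -> 182.191.210.206
More-specific entries that do NOT match:
  210.132.208.212/30 (210.132.208.212 - 210.132.208.215) does not contain 210.132.208.209
  210.134.208.128/25 (210.134.208.128 - 210.134.208.255) does not contain 210.132.208.209
  210.132.208.0/25 (210.132.208.0 - 210.132.208.127) does not contain 210.132.208.209
  210.132.80.0/22 (210.132.80.0 - 210.132.83.255) does not contain 210.132.208.209
  210.132.216.0/21 (210.132.216.0 - 210.132.223.255) does not contain 210.132.208.209
Longest matching prefix is /19 -> next hop 182.191.210.206.

182.191.210.206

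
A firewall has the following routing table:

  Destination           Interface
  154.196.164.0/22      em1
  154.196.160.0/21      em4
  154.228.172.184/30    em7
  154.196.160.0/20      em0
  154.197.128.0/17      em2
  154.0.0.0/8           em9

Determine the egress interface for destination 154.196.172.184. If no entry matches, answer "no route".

Routes whose prefix contains 154.196.172.184:
  154.0.0.0/8 (154.0.0.0 - 154.255.255.255) -> em9
  154.196.160.0/20 (154.196.160.0 - 154.196.175.255) -> em0
More-specific entries that do NOT match:
  154.228.172.184/30 (154.228.172.184 - 154.228.172.187) does not contain 154.196.172.184
  154.196.164.0/22 (154.196.164.0 - 154.196.167.255) does not contain 154.196.172.184
  154.196.160.0/21 (154.196.160.0 - 154.196.167.255) does not contain 154.196.172.184
Longest matching prefix is /20 -> interface em0.

em0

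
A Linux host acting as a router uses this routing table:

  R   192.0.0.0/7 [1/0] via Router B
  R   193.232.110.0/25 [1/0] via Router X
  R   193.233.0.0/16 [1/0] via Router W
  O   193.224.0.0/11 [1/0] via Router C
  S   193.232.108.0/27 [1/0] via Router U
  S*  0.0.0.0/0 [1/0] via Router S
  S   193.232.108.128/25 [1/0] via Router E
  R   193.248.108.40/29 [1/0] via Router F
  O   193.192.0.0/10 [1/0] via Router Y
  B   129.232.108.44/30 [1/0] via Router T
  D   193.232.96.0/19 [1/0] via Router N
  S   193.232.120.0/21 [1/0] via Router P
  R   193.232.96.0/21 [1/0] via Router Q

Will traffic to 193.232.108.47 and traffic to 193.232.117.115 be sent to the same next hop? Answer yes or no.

193.232.108.47: longest match 193.232.96.0/19 -> Router N
193.232.117.115: longest match 193.232.96.0/19 -> Router N

yes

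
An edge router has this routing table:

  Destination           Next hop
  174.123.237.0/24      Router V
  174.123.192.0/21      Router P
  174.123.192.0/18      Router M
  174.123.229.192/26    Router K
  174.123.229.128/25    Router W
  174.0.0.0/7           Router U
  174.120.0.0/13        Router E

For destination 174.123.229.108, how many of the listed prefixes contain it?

Prefixes containing 174.123.229.108:
  174.0.0.0/7 (174.0.0.0 - 175.255.255.255)
  174.120.0.0/13 (174.120.0.0 - 174.127.255.255)
  174.123.192.0/18 (174.123.192.0 - 174.123.255.255)
Total matching entries: 3.

3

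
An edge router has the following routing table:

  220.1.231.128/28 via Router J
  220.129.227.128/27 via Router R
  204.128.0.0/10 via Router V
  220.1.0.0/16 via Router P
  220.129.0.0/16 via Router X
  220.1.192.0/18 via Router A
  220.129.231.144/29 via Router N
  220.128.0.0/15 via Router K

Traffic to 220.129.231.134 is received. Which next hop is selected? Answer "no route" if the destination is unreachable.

Router X

Routes whose prefix contains 220.129.231.134:
  220.128.0.0/15 (220.128.0.0 - 220.129.255.255) -> Router K
  220.129.0.0/16 (220.129.0.0 - 220.129.255.255) -> Router X
More-specific entries that do NOT match:
  220.129.231.144/29 (220.129.231.144 - 220.129.231.151) does not contain 220.129.231.134
  220.1.231.128/28 (220.1.231.128 - 220.1.231.143) does not contain 220.129.231.134
  220.129.227.128/27 (220.129.227.128 - 220.129.227.159) does not contain 220.129.231.134
  220.1.192.0/18 (220.1.192.0 - 220.1.255.255) does not contain 220.129.231.134
Longest matching prefix is /16 -> next hop Router X.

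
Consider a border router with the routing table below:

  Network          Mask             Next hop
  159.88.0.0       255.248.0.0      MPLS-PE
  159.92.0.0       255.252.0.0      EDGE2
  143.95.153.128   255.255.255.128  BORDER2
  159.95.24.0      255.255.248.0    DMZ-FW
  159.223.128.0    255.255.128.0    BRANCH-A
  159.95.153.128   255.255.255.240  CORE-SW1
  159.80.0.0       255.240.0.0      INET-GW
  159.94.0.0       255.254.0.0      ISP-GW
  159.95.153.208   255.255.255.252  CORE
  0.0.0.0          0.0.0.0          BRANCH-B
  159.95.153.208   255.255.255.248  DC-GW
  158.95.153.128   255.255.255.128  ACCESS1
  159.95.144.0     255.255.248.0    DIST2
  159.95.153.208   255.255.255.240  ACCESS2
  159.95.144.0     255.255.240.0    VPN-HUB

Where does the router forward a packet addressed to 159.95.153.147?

VPN-HUB

Routes whose prefix contains 159.95.153.147:
  0.0.0.0/0 (default, matches everything) -> BRANCH-B
  159.80.0.0/12 (159.80.0.0 - 159.95.255.255) -> INET-GW
  159.88.0.0/13 (159.88.0.0 - 159.95.255.255) -> MPLS-PE
  159.92.0.0/14 (159.92.0.0 - 159.95.255.255) -> EDGE2
  159.94.0.0/15 (159.94.0.0 - 159.95.255.255) -> ISP-GW
  159.95.144.0/20 (159.95.144.0 - 159.95.159.255) -> VPN-HUB
More-specific entries that do NOT match:
  159.95.153.208/30 (159.95.153.208 - 159.95.153.211) does not contain 159.95.153.147
  159.95.153.208/29 (159.95.153.208 - 159.95.153.215) does not contain 159.95.153.147
  159.95.153.128/28 (159.95.153.128 - 159.95.153.143) does not contain 159.95.153.147
  159.95.153.208/28 (159.95.153.208 - 159.95.153.223) does not contain 159.95.153.147
  143.95.153.128/25 (143.95.153.128 - 143.95.153.255) does not contain 159.95.153.147
  158.95.153.128/25 (158.95.153.128 - 158.95.153.255) does not contain 159.95.153.147
  159.95.24.0/21 (159.95.24.0 - 159.95.31.255) does not contain 159.95.153.147
  159.95.144.0/21 (159.95.144.0 - 159.95.151.255) does not contain 159.95.153.147
Longest matching prefix is /20 -> next hop VPN-HUB.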